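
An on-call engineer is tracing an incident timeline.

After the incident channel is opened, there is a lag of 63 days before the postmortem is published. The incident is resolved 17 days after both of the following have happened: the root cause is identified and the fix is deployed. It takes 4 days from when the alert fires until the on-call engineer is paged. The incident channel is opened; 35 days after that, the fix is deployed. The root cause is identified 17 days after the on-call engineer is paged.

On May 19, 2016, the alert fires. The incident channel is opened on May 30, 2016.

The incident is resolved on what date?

The alert fires: May 19, 2016.
The on-call engineer is paged: May 19, 2016 + 4 days = May 23, 2016.
The root cause is identified: May 23, 2016 + 17 days = Jun 9, 2016.
The incident channel is opened: May 30, 2016.
The fix is deployed: May 30, 2016 + 35 days = Jul 4, 2016.
Both prerequisites met — the root cause is identified (Jun 9, 2016), the fix is deployed (Jul 4, 2016); the later is Jul 4, 2016.
The incident is resolved: Jul 4, 2016 + 17 days = Jul 21, 2016.

Jul 21, 2016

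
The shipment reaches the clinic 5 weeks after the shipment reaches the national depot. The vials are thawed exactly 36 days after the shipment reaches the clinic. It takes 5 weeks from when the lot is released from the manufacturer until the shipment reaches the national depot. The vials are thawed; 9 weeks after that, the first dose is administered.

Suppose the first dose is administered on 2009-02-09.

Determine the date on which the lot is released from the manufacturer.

The first dose is administered: Feb 9, 2009.
The vials are thawed: Feb 9, 2009 − 9 weeks = Dec 8, 2008.
The shipment reaches the clinic: Dec 8, 2008 − 36 days = Nov 2, 2008.
The shipment reaches the national depot: Nov 2, 2008 − 5 weeks = Sep 28, 2008.
The lot is released from the manufacturer: Sep 28, 2008 − 5 weeks = Aug 24, 2008.

2008-08-24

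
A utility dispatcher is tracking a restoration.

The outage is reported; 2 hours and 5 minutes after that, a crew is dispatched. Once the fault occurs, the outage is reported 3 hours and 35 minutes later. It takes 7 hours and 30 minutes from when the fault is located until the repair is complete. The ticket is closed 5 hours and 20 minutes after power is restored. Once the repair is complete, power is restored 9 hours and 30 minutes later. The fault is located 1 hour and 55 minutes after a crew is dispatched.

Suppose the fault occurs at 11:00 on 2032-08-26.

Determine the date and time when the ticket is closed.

16:55 on 2032-08-27

The fault occurs: 11:00 Aug 26, 2032.
The outage is reported: 11:00 Aug 26, 2032 + 3h35m = 14:35 Aug 26, 2032.
A crew is dispatched: 14:35 Aug 26, 2032 + 2h05m = 16:40 Aug 26, 2032.
The fault is located: 16:40 Aug 26, 2032 + 1h55m = 18:35 Aug 26, 2032.
The repair is complete: 18:35 Aug 26, 2032 + 7h30m = 02:05 Aug 27, 2032.
Power is restored: 02:05 Aug 27, 2032 + 9h30m = 11:35 Aug 27, 2032.
The ticket is closed: 11:35 Aug 27, 2032 + 5h20m = 16:55 Aug 27, 2032.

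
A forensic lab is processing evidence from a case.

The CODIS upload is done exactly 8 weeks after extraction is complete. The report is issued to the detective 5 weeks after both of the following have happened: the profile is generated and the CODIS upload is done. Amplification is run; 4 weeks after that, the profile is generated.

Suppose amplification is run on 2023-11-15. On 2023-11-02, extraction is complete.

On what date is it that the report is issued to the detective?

2024-02-01

Amplification is run: Nov 15, 2023.
The profile is generated: Nov 15, 2023 + 4 weeks = Dec 13, 2023.
Extraction is complete: Nov 2, 2023.
The CODIS upload is done: Nov 2, 2023 + 8 weeks = Dec 28, 2023.
Both prerequisites met — the profile is generated (Dec 13, 2023), the CODIS upload is done (Dec 28, 2023); the later is Dec 28, 2023.
The report is issued to the detective: Dec 28, 2023 + 5 weeks = Feb 1, 2024.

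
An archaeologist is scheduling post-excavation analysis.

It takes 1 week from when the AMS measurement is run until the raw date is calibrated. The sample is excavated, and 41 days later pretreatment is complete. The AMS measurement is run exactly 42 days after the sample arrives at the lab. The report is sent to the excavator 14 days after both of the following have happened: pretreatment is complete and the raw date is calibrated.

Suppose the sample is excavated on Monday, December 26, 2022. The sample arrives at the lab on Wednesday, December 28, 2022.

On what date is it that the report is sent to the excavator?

Wednesday, March 1, 2023

The sample is excavated: Dec 26, 2022.
Pretreatment is complete: Dec 26, 2022 + 41 days = Feb 5, 2023.
The sample arrives at the lab: Dec 28, 2022.
The AMS measurement is run: Dec 28, 2022 + 42 days = Feb 8, 2023.
The raw date is calibrated: Feb 8, 2023 + 1 week = Feb 15, 2023.
Both prerequisites met — pretreatment is complete (Feb 5, 2023), the raw date is calibrated (Feb 15, 2023); the later is Feb 15, 2023.
The report is sent to the excavator: Feb 15, 2023 + 14 days = Mar 1, 2023.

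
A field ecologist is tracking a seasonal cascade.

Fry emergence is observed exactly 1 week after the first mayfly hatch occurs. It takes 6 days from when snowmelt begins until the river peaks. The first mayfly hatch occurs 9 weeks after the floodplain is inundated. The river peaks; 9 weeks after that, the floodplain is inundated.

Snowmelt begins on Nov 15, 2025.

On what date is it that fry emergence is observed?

Snowmelt begins: Nov 15, 2025.
The river peaks: Nov 15, 2025 + 6 days = Nov 21, 2025.
The floodplain is inundated: Nov 21, 2025 + 9 weeks = Jan 23, 2026.
The first mayfly hatch occurs: Jan 23, 2026 + 9 weeks = Mar 27, 2026.
Fry emergence is observed: Mar 27, 2026 + 1 week = Apr 3, 2026.

Apr 3, 2026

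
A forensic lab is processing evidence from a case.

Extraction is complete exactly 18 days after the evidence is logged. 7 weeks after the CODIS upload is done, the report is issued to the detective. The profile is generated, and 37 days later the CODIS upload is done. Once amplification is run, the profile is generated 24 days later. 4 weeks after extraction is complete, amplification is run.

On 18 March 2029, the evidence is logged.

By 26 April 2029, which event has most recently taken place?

Extraction is complete

The evidence is logged: Mar 18, 2029.
Extraction is complete: Mar 18, 2029 + 18 days = Apr 5, 2029.
Amplification is run: Apr 5, 2029 + 4 weeks = May 3, 2029.
The profile is generated: May 3, 2029 + 24 days = May 27, 2029.
The CODIS upload is done: May 27, 2029 + 37 days = Jul 3, 2029.
The report is issued to the detective: Jul 3, 2029 + 7 weeks = Aug 21, 2029.
Apr 26, 2029 falls between when extraction is complete (Apr 5, 2029) and when amplification is run (May 3, 2029).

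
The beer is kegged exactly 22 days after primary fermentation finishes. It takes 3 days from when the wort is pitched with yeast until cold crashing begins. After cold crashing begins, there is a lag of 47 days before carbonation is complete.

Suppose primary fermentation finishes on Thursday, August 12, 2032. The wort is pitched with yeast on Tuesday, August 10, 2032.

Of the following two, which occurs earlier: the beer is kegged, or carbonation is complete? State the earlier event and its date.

The beer is kegged — Friday, September 3, 2032

Primary fermentation finishes: Aug 12, 2032.
The beer is kegged: Aug 12, 2032 + 22 days = Sep 3, 2032.
The wort is pitched with yeast: Aug 10, 2032.
Cold crashing begins: Aug 10, 2032 + 3 days = Aug 13, 2032.
Carbonation is complete: Aug 13, 2032 + 47 days = Sep 29, 2032.
Comparing: the beer is kegged on Sep 3, 2032 vs carbonation is complete on Sep 29, 2032. Earlier: the beer is kegged.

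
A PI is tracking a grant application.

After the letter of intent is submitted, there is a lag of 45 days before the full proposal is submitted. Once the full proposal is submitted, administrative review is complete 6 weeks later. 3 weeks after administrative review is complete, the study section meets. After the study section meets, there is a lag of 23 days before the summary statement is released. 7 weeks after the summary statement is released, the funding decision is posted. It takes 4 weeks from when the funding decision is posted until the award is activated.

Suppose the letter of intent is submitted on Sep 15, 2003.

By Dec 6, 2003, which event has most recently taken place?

The full proposal is submitted

The letter of intent is submitted: Sep 15, 2003.
The full proposal is submitted: Sep 15, 2003 + 45 days = Oct 30, 2003.
Administrative review is complete: Oct 30, 2003 + 6 weeks = Dec 11, 2003.
The study section meets: Dec 11, 2003 + 3 weeks = Jan 1, 2004.
The summary statement is released: Jan 1, 2004 + 23 days = Jan 24, 2004.
The funding decision is posted: Jan 24, 2004 + 7 weeks = Mar 13, 2004.
The award is activated: Mar 13, 2004 + 4 weeks = Apr 10, 2004.
Dec 6, 2003 falls between when the full proposal is submitted (Oct 30, 2003) and when administrative review is complete (Dec 11, 2003).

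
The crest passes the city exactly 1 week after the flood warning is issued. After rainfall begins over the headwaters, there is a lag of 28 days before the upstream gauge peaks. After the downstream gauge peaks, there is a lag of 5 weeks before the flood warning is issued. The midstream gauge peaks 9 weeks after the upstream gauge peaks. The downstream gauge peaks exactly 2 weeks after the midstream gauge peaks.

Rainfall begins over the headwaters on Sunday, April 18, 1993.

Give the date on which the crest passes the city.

Sunday, September 12, 1993

Rainfall begins over the headwaters: Apr 18, 1993.
The upstream gauge peaks: Apr 18, 1993 + 28 days = May 16, 1993.
The midstream gauge peaks: May 16, 1993 + 9 weeks = Jul 18, 1993.
The downstream gauge peaks: Jul 18, 1993 + 2 weeks = Aug 1, 1993.
The flood warning is issued: Aug 1, 1993 + 5 weeks = Sep 5, 1993.
The crest passes the city: Sep 5, 1993 + 1 week = Sep 12, 1993.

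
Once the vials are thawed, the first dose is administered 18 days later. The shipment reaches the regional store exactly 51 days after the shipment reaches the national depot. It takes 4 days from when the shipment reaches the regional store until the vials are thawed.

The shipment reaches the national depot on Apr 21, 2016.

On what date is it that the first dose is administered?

The shipment reaches the national depot: Apr 21, 2016.
The shipment reaches the regional store: Apr 21, 2016 + 51 days = Jun 11, 2016.
The vials are thawed: Jun 11, 2016 + 4 days = Jun 15, 2016.
The first dose is administered: Jun 15, 2016 + 18 days = Jul 3, 2016.

Jul 3, 2016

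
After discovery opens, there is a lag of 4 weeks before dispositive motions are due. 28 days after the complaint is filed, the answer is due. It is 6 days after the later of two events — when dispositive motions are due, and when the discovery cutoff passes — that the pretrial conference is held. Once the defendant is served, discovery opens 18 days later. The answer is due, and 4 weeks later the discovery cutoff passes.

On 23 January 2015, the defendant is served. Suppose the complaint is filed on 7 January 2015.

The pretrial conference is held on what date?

The defendant is served: Jan 23, 2015.
Discovery opens: Jan 23, 2015 + 18 days = Feb 10, 2015.
Dispositive motions are due: Feb 10, 2015 + 4 weeks = Mar 10, 2015.
The complaint is filed: Jan 7, 2015.
The answer is due: Jan 7, 2015 + 28 days = Feb 4, 2015.
The discovery cutoff passes: Feb 4, 2015 + 4 weeks = Mar 4, 2015.
Both prerequisites met — dispositive motions are due (Mar 10, 2015), the discovery cutoff passes (Mar 4, 2015); the later is Mar 10, 2015.
The pretrial conference is held: Mar 10, 2015 + 6 days = Mar 16, 2015.

16 March 2015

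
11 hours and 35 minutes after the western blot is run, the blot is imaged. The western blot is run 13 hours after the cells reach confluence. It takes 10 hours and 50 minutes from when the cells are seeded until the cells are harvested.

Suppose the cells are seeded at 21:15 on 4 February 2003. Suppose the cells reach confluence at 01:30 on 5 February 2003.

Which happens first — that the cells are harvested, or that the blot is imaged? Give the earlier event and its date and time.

The cells are seeded: 21:15 Feb 4, 2003.
The cells are harvested: 21:15 Feb 4, 2003 + 10h50m = 08:05 Feb 5, 2003.
The cells reach confluence: 01:30 Feb 5, 2003.
The western blot is run: 01:30 Feb 5, 2003 + 13h = 14:30 Feb 5, 2003.
The blot is imaged: 14:30 Feb 5, 2003 + 11h35m = 02:05 Feb 6, 2003.
Comparing: the cells are harvested at 08:05 Feb 5, 2003 vs the blot is imaged at 02:05 Feb 6, 2003. Earlier: the cells are harvested.

The cells are harvested — 08:05 on 5 February 2003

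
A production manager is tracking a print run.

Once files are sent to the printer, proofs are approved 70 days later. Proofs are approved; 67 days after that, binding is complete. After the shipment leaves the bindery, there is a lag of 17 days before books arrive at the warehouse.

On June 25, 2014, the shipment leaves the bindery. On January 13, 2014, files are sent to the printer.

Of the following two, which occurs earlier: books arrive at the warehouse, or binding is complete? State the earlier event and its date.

The shipment leaves the bindery: Jun 25, 2014.
Books arrive at the warehouse: Jun 25, 2014 + 17 days = Jul 12, 2014.
Files are sent to the printer: Jan 13, 2014.
Proofs are approved: Jan 13, 2014 + 70 days = Mar 24, 2014.
Binding is complete: Mar 24, 2014 + 67 days = May 30, 2014.
Comparing: books arrive at the warehouse on Jul 12, 2014 vs binding is complete on May 30, 2014. Earlier: binding is complete.

Binding is complete — May 30, 2014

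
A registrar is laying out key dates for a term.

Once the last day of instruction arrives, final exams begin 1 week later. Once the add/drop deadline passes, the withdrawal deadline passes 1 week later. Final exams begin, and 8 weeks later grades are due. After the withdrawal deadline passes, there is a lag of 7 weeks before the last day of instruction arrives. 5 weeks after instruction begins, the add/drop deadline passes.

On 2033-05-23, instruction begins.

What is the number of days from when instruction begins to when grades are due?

Causal path: instruction begins → the add/drop deadline passes → the withdrawal deadline passes → the last day of instruction arrives → final exams begin → grades are due.
Total delay along the path: 5 + 1 + 7 + 1 + 8 weeks = 22 weeks = 154 days.

154 days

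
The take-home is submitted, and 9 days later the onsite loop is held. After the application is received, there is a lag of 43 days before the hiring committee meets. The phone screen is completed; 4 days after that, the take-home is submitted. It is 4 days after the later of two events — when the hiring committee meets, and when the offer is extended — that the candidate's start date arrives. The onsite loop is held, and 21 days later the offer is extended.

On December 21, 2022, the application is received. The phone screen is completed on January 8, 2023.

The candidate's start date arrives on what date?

The application is received: Dec 21, 2022.
The hiring committee meets: Dec 21, 2022 + 43 days = Feb 2, 2023.
The phone screen is completed: Jan 8, 2023.
The take-home is submitted: Jan 8, 2023 + 4 days = Jan 12, 2023.
The onsite loop is held: Jan 12, 2023 + 9 days = Jan 21, 2023.
The offer is extended: Jan 21, 2023 + 21 days = Feb 11, 2023.
Both prerequisites met — the hiring committee meets (Feb 2, 2023), the offer is extended (Feb 11, 2023); the later is Feb 11, 2023.
The candidate's start date arrives: Feb 11, 2023 + 4 days = Feb 15, 2023.

February 15, 2023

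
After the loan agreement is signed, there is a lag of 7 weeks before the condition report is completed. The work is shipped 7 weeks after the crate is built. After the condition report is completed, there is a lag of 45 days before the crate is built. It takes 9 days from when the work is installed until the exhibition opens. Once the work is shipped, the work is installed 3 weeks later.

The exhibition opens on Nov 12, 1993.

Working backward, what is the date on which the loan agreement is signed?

The exhibition opens: Nov 12, 1993.
The work is installed: Nov 12, 1993 − 9 days = Nov 3, 1993.
The work is shipped: Nov 3, 1993 − 3 weeks = Oct 13, 1993.
The crate is built: Oct 13, 1993 − 7 weeks = Aug 25, 1993.
The condition report is completed: Aug 25, 1993 − 45 days = Jul 11, 1993.
The loan agreement is signed: Jul 11, 1993 − 7 weeks = May 23, 1993.

May 23, 1993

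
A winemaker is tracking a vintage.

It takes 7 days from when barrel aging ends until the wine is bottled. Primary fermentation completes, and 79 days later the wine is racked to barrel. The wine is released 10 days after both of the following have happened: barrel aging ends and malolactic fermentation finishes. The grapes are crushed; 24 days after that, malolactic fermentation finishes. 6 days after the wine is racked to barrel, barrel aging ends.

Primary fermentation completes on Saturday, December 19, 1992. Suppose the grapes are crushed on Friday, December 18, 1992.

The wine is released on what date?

Primary fermentation completes: Dec 19, 1992.
The wine is racked to barrel: Dec 19, 1992 + 79 days = Mar 8, 1993.
Barrel aging ends: Mar 8, 1993 + 6 days = Mar 14, 1993.
The grapes are crushed: Dec 18, 1992.
Malolactic fermentation finishes: Dec 18, 1992 + 24 days = Jan 11, 1993.
Both prerequisites met — barrel aging ends (Mar 14, 1993), malolactic fermentation finishes (Jan 11, 1993); the later is Mar 14, 1993.
The wine is released: Mar 14, 1993 + 10 days = Mar 24, 1993.

Wednesday, March 24, 1993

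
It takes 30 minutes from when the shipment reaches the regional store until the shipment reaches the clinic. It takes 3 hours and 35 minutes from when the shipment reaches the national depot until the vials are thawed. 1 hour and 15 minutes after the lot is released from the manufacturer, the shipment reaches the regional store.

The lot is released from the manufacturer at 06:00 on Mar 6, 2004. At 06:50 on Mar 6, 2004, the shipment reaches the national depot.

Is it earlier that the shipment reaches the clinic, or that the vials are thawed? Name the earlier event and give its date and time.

The lot is released from the manufacturer: 06:00 Mar 6, 2004.
The shipment reaches the regional store: 06:00 Mar 6, 2004 + 1h15m = 07:15 Mar 6, 2004.
The shipment reaches the clinic: 07:15 Mar 6, 2004 + 30m = 07:45 Mar 6, 2004.
The shipment reaches the national depot: 06:50 Mar 6, 2004.
The vials are thawed: 06:50 Mar 6, 2004 + 3h35m = 10:25 Mar 6, 2004.
Comparing: the shipment reaches the clinic at 07:45 Mar 6, 2004 vs the vials are thawed at 10:25 Mar 6, 2004. Earlier: the shipment reaches the clinic.

The shipment reaches the clinic — 07:45 on Mar 6, 2004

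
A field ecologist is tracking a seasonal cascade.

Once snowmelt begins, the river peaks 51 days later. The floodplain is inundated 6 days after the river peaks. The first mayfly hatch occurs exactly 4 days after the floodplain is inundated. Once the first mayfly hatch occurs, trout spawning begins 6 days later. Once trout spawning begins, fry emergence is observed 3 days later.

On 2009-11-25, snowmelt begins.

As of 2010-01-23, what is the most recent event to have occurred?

The floodplain is inundated

Snowmelt begins: Nov 25, 2009.
The river peaks: Nov 25, 2009 + 51 days = Jan 15, 2010.
The floodplain is inundated: Jan 15, 2010 + 6 days = Jan 21, 2010.
The first mayfly hatch occurs: Jan 21, 2010 + 4 days = Jan 25, 2010.
Trout spawning begins: Jan 25, 2010 + 6 days = Jan 31, 2010.
Fry emergence is observed: Jan 31, 2010 + 3 days = Feb 3, 2010.
Jan 23, 2010 falls between when the floodplain is inundated (Jan 21, 2010) and when the first mayfly hatch occurs (Jan 25, 2010).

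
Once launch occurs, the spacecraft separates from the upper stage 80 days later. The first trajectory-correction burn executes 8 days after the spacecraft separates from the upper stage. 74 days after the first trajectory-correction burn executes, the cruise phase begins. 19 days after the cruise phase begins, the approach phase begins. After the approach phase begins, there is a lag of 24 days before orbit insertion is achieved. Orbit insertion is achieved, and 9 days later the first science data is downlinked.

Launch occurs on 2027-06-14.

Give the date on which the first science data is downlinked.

2028-01-14

Launch occurs: Jun 14, 2027.
The spacecraft separates from the upper stage: Jun 14, 2027 + 80 days = Sep 2, 2027.
The first trajectory-correction burn executes: Sep 2, 2027 + 8 days = Sep 10, 2027.
The cruise phase begins: Sep 10, 2027 + 74 days = Nov 23, 2027.
The approach phase begins: Nov 23, 2027 + 19 days = Dec 12, 2027.
Orbit insertion is achieved: Dec 12, 2027 + 24 days = Jan 5, 2028.
The first science data is downlinked: Jan 5, 2028 + 9 days = Jan 14, 2028.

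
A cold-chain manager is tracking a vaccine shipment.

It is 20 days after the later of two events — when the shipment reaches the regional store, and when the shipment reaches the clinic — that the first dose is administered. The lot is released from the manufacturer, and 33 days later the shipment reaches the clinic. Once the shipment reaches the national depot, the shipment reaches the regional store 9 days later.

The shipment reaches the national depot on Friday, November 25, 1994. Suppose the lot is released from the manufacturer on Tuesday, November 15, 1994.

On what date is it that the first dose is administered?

The shipment reaches the national depot: Nov 25, 1994.
The shipment reaches the regional store: Nov 25, 1994 + 9 days = Dec 4, 1994.
The lot is released from the manufacturer: Nov 15, 1994.
The shipment reaches the clinic: Nov 15, 1994 + 33 days = Dec 18, 1994.
Both prerequisites met — the shipment reaches the regional store (Dec 4, 1994), the shipment reaches the clinic (Dec 18, 1994); the later is Dec 18, 1994.
The first dose is administered: Dec 18, 1994 + 20 days = Jan 7, 1995.

Saturday, January 7, 1995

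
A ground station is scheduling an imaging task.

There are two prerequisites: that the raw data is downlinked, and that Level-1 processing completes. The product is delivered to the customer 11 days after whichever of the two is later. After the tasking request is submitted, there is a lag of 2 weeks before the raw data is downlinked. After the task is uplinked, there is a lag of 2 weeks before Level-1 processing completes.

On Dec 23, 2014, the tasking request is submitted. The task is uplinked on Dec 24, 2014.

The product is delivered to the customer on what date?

Jan 18, 2015

The tasking request is submitted: Dec 23, 2014.
The raw data is downlinked: Dec 23, 2014 + 2 weeks = Jan 6, 2015.
The task is uplinked: Dec 24, 2014.
Level-1 processing completes: Dec 24, 2014 + 2 weeks = Jan 7, 2015.
Both prerequisites met — the raw data is downlinked (Jan 6, 2015), Level-1 processing completes (Jan 7, 2015); the later is Jan 7, 2015.
The product is delivered to the customer: Jan 7, 2015 + 11 days = Jan 18, 2015.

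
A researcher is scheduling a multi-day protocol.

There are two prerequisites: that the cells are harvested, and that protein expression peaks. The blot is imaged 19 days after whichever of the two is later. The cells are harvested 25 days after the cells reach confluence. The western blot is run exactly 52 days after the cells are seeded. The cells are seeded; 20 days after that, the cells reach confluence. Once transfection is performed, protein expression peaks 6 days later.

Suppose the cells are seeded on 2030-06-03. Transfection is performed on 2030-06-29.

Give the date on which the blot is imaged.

2030-08-06

The cells are seeded: Jun 3, 2030.
The cells reach confluence: Jun 3, 2030 + 20 days = Jun 23, 2030.
The cells are harvested: Jun 23, 2030 + 25 days = Jul 18, 2030.
Transfection is performed: Jun 29, 2030.
Protein expression peaks: Jun 29, 2030 + 6 days = Jul 5, 2030.
Both prerequisites met — the cells are harvested (Jul 18, 2030), protein expression peaks (Jul 5, 2030); the later is Jul 18, 2030.
The blot is imaged: Jul 18, 2030 + 19 days = Aug 6, 2030.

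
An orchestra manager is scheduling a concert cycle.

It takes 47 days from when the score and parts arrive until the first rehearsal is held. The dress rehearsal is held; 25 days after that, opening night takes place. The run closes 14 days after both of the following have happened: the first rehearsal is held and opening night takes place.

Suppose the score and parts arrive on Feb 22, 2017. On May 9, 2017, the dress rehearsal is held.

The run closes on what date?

The score and parts arrive: Feb 22, 2017.
The first rehearsal is held: Feb 22, 2017 + 47 days = Apr 10, 2017.
The dress rehearsal is held: May 9, 2017.
Opening night takes place: May 9, 2017 + 25 days = Jun 3, 2017.
Both prerequisites met — the first rehearsal is held (Apr 10, 2017), opening night takes place (Jun 3, 2017); the later is Jun 3, 2017.
The run closes: Jun 3, 2017 + 14 days = Jun 17, 2017.

Jun 17, 2017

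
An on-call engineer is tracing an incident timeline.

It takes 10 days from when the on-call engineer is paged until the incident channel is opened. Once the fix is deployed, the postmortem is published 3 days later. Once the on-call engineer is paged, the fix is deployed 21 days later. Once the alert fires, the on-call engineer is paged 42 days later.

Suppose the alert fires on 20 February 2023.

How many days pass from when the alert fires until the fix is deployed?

63 days

Causal path: the alert fires → the on-call engineer is paged → the fix is deployed.
Total delay along the path: 42 + 21 = 63 days.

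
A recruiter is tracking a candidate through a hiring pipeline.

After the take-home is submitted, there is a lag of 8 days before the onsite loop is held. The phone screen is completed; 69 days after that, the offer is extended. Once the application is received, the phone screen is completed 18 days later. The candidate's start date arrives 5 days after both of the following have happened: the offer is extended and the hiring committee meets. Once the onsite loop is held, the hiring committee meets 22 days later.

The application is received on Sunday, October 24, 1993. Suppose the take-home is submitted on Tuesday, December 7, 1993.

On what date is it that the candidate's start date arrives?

Monday, January 24, 1994

The application is received: Oct 24, 1993.
The phone screen is completed: Oct 24, 1993 + 18 days = Nov 11, 1993.
The offer is extended: Nov 11, 1993 + 69 days = Jan 19, 1994.
The take-home is submitted: Dec 7, 1993.
The onsite loop is held: Dec 7, 1993 + 8 days = Dec 15, 1993.
The hiring committee meets: Dec 15, 1993 + 22 days = Jan 6, 1994.
Both prerequisites met — the offer is extended (Jan 19, 1994), the hiring committee meets (Jan 6, 1994); the later is Jan 19, 1994.
The candidate's start date arrives: Jan 19, 1994 + 5 days = Jan 24, 1994.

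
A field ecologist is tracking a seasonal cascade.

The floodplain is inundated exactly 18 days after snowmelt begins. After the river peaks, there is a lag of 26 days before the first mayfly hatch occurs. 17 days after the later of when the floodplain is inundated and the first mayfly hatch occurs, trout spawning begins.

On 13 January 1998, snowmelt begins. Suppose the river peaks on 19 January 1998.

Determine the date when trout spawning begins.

3 March 1998

Snowmelt begins: Jan 13, 1998.
The floodplain is inundated: Jan 13, 1998 + 18 days = Jan 31, 1998.
The river peaks: Jan 19, 1998.
The first mayfly hatch occurs: Jan 19, 1998 + 26 days = Feb 14, 1998.
Both prerequisites met — the floodplain is inundated (Jan 31, 1998), the first mayfly hatch occurs (Feb 14, 1998); the later is Feb 14, 1998.
Trout spawning begins: Feb 14, 1998 + 17 days = Mar 3, 1998.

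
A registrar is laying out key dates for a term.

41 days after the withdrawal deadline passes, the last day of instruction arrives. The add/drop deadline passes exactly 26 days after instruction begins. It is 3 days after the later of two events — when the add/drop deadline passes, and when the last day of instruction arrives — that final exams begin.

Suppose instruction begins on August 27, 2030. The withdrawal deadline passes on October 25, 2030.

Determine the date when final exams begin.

Instruction begins: Aug 27, 2030.
The add/drop deadline passes: Aug 27, 2030 + 26 days = Sep 22, 2030.
The withdrawal deadline passes: Oct 25, 2030.
The last day of instruction arrives: Oct 25, 2030 + 41 days = Dec 5, 2030.
Both prerequisites met — the add/drop deadline passes (Sep 22, 2030), the last day of instruction arrives (Dec 5, 2030); the later is Dec 5, 2030.
Final exams begin: Dec 5, 2030 + 3 days = Dec 8, 2030.

December 8, 2030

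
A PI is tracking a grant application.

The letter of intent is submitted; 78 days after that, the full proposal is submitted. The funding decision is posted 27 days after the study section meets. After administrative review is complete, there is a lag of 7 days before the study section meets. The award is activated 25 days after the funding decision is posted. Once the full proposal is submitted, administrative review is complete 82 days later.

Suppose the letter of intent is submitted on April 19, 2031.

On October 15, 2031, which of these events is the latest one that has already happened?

The study section meets

The letter of intent is submitted: Apr 19, 2031.
The full proposal is submitted: Apr 19, 2031 + 78 days = Jul 6, 2031.
Administrative review is complete: Jul 6, 2031 + 82 days = Sep 26, 2031.
The study section meets: Sep 26, 2031 + 7 days = Oct 3, 2031.
The funding decision is posted: Oct 3, 2031 + 27 days = Oct 30, 2031.
The award is activated: Oct 30, 2031 + 25 days = Nov 24, 2031.
Oct 15, 2031 falls between when the study section meets (Oct 3, 2031) and when the funding decision is posted (Oct 30, 2031).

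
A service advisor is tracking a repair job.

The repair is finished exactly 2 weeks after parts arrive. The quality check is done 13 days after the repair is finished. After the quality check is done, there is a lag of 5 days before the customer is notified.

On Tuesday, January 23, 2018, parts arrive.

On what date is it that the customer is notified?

Parts arrive: Jan 23, 2018.
The repair is finished: Jan 23, 2018 + 2 weeks = Feb 6, 2018.
The quality check is done: Feb 6, 2018 + 13 days = Feb 19, 2018.
The customer is notified: Feb 19, 2018 + 5 days = Feb 24, 2018.

Saturday, February 24, 2018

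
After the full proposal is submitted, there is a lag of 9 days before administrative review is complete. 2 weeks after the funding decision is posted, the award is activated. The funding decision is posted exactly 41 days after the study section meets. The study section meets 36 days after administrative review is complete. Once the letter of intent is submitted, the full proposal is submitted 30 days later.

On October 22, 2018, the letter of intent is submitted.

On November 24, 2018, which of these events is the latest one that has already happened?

The letter of intent is submitted: Oct 22, 2018.
The full proposal is submitted: Oct 22, 2018 + 30 days = Nov 21, 2018.
Administrative review is complete: Nov 21, 2018 + 9 days = Nov 30, 2018.
The study section meets: Nov 30, 2018 + 36 days = Jan 5, 2019.
The funding decision is posted: Jan 5, 2019 + 41 days = Feb 15, 2019.
The award is activated: Feb 15, 2019 + 2 weeks = Mar 1, 2019.
Nov 24, 2018 falls between when the full proposal is submitted (Nov 21, 2018) and when administrative review is complete (Nov 30, 2018).

The full proposal is submitted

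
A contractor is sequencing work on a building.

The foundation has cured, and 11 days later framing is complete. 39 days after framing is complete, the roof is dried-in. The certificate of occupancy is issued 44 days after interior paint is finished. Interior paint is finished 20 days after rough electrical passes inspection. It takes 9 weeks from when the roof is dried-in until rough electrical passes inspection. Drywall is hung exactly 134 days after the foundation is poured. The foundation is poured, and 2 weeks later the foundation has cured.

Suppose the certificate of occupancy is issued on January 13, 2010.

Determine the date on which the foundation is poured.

The certificate of occupancy is issued: Jan 13, 2010.
Interior paint is finished: Jan 13, 2010 − 44 days = Nov 30, 2009.
Rough electrical passes inspection: Nov 30, 2009 − 20 days = Nov 10, 2009.
The roof is dried-in: Nov 10, 2009 − 9 weeks = Sep 8, 2009.
Framing is complete: Sep 8, 2009 − 39 days = Jul 31, 2009.
The foundation has cured: Jul 31, 2009 − 11 days = Jul 20, 2009.
The foundation is poured: Jul 20, 2009 − 2 weeks = Jul 6, 2009.

July 6, 2009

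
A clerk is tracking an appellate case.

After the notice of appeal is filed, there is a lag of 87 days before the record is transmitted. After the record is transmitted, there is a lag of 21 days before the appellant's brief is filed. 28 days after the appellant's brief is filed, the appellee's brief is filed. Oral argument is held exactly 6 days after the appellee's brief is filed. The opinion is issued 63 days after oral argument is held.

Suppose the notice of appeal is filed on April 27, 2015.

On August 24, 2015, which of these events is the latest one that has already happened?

The notice of appeal is filed: Apr 27, 2015.
The record is transmitted: Apr 27, 2015 + 87 days = Jul 23, 2015.
The appellant's brief is filed: Jul 23, 2015 + 21 days = Aug 13, 2015.
The appellee's brief is filed: Aug 13, 2015 + 28 days = Sep 10, 2015.
Oral argument is held: Sep 10, 2015 + 6 days = Sep 16, 2015.
The opinion is issued: Sep 16, 2015 + 63 days = Nov 18, 2015.
Aug 24, 2015 falls between when the appellant's brief is filed (Aug 13, 2015) and when the appellee's brief is filed (Sep 10, 2015).

The appellant's brief is filed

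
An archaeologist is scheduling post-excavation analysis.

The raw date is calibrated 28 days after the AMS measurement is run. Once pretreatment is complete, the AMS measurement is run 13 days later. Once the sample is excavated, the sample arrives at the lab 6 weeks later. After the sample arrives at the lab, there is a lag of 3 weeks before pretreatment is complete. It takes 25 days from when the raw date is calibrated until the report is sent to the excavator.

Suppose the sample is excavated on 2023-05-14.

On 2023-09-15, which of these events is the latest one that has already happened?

The sample is excavated: May 14, 2023.
The sample arrives at the lab: May 14, 2023 + 6 weeks = Jun 25, 2023.
Pretreatment is complete: Jun 25, 2023 + 3 weeks = Jul 16, 2023.
The AMS measurement is run: Jul 16, 2023 + 13 days = Jul 29, 2023.
The raw date is calibrated: Jul 29, 2023 + 28 days = Aug 26, 2023.
The report is sent to the excavator: Aug 26, 2023 + 25 days = Sep 20, 2023.
Sep 15, 2023 falls between when the raw date is calibrated (Aug 26, 2023) and when the report is sent to the excavator (Sep 20, 2023).

The raw date is calibrated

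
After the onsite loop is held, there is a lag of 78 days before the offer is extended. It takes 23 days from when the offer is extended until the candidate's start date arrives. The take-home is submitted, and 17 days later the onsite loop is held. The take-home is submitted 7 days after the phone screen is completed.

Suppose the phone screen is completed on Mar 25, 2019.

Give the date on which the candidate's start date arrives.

The phone screen is completed: Mar 25, 2019.
The take-home is submitted: Mar 25, 2019 + 7 days = Apr 1, 2019.
The onsite loop is held: Apr 1, 2019 + 17 days = Apr 18, 2019.
The offer is extended: Apr 18, 2019 + 78 days = Jul 5, 2019.
The candidate's start date arrives: Jul 5, 2019 + 23 days = Jul 28, 2019.

Jul 28, 2019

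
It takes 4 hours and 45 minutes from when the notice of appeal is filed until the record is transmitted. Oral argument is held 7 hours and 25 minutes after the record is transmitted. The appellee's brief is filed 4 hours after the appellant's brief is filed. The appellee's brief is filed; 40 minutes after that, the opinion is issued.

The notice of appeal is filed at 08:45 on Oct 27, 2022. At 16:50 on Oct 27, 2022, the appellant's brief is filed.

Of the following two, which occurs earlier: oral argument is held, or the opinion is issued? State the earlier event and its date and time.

The notice of appeal is filed: 08:45 Oct 27, 2022.
The record is transmitted: 08:45 Oct 27, 2022 + 4h45m = 13:30 Oct 27, 2022.
Oral argument is held: 13:30 Oct 27, 2022 + 7h25m = 20:55 Oct 27, 2022.
The appellant's brief is filed: 16:50 Oct 27, 2022.
The appellee's brief is filed: 16:50 Oct 27, 2022 + 4h = 20:50 Oct 27, 2022.
The opinion is issued: 20:50 Oct 27, 2022 + 40m = 21:30 Oct 27, 2022.
Comparing: oral argument is held at 20:55 Oct 27, 2022 vs the opinion is issued at 21:30 Oct 27, 2022. Earlier: oral argument is held.

Oral argument is held — 20:55 on Oct 27, 2022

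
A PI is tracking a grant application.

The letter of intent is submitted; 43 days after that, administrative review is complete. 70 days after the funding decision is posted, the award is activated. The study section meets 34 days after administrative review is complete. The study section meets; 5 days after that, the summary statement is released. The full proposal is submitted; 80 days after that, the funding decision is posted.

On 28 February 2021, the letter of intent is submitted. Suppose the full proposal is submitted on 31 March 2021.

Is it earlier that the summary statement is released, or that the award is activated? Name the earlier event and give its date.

The letter of intent is submitted: Feb 28, 2021.
Administrative review is complete: Feb 28, 2021 + 43 days = Apr 12, 2021.
The study section meets: Apr 12, 2021 + 34 days = May 16, 2021.
The summary statement is released: May 16, 2021 + 5 days = May 21, 2021.
The full proposal is submitted: Mar 31, 2021.
The funding decision is posted: Mar 31, 2021 + 80 days = Jun 19, 2021.
The award is activated: Jun 19, 2021 + 70 days = Aug 28, 2021.
Comparing: the summary statement is released on May 21, 2021 vs the award is activated on Aug 28, 2021. Earlier: the summary statement is released.

The summary statement is released — 21 May 2021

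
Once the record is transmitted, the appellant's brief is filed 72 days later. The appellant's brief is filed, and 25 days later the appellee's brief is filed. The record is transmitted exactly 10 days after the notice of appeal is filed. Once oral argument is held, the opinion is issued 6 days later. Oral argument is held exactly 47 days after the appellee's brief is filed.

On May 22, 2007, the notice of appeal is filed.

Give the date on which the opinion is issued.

October 29, 2007

The notice of appeal is filed: May 22, 2007.
The record is transmitted: May 22, 2007 + 10 days = Jun 1, 2007.
The appellant's brief is filed: Jun 1, 2007 + 72 days = Aug 12, 2007.
The appellee's brief is filed: Aug 12, 2007 + 25 days = Sep 6, 2007.
Oral argument is held: Sep 6, 2007 + 47 days = Oct 23, 2007.
The opinion is issued: Oct 23, 2007 + 6 days = Oct 29, 2007.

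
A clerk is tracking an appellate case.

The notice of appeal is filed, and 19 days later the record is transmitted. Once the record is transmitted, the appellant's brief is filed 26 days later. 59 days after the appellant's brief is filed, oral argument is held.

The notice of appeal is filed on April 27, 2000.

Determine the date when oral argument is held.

The notice of appeal is filed: Apr 27, 2000.
The record is transmitted: Apr 27, 2000 + 19 days = May 16, 2000.
The appellant's brief is filed: May 16, 2000 + 26 days = Jun 11, 2000.
Oral argument is held: Jun 11, 2000 + 59 days = Aug 9, 2000.

August 9, 2000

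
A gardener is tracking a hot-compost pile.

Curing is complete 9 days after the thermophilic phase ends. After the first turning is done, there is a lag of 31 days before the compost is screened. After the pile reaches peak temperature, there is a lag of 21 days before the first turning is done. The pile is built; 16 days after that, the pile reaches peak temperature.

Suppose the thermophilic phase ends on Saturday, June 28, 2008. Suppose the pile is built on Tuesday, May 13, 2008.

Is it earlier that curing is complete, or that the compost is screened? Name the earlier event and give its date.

Curing is complete — Monday, July 7, 2008

The thermophilic phase ends: Jun 28, 2008.
Curing is complete: Jun 28, 2008 + 9 days = Jul 7, 2008.
The pile is built: May 13, 2008.
The pile reaches peak temperature: May 13, 2008 + 16 days = May 29, 2008.
The first turning is done: May 29, 2008 + 21 days = Jun 19, 2008.
The compost is screened: Jun 19, 2008 + 31 days = Jul 20, 2008.
Comparing: curing is complete on Jul 7, 2008 vs the compost is screened on Jul 20, 2008. Earlier: curing is complete.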